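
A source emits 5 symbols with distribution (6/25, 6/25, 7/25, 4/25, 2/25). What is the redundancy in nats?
0.0727 nats

Redundancy measures how far a source is from maximum entropy:
R = H_max - H(X)

Maximum entropy for 5 symbols: H_max = log_e(5) = 1.6094 nats
Actual entropy: H(X) = 1.5367 nats
Redundancy: R = 1.6094 - 1.5367 = 0.0727 nats

This redundancy represents potential for compression: the source could be compressed by 0.0727 nats per symbol.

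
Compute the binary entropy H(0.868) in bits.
0.5629 bits

The binary entropy function is:
H(p) = -p log(p) - (1-p) log(1-p)

H(0.868) = -0.868 × log_2(0.868) - 0.132 × log_2(0.132)
H(0.868) = 0.5629 bits

Note: Binary entropy is maximized at p=0.5 (H=1 bit) and minimized at p=0 or p=1 (H=0).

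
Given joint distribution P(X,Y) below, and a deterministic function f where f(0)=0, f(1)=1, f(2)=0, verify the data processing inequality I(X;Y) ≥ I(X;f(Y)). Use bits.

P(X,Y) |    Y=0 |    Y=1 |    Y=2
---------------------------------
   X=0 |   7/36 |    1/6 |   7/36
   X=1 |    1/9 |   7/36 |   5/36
I(X;Y) = 0.0159, I(X;f(Y)) = 0.0146, inequality holds: 0.0159 ≥ 0.0146

Data Processing Inequality: For any Markov chain X → Y → Z, we have I(X;Y) ≥ I(X;Z).

Here Z = f(Y) is a deterministic function of Y, forming X → Y → Z.

Original I(X;Y) = 0.0159 bits

After applying f:
P(X,Z) where Z=f(Y):
- P(X,Z=0) = P(X,Y=0) + P(X,Y=2)
- P(X,Z=1) = P(X,Y=1)

I(X;Z) = I(X;f(Y)) = 0.0146 bits

Verification: 0.0159 ≥ 0.0146 ✓

Information cannot be created by processing; the function f can only lose information about X.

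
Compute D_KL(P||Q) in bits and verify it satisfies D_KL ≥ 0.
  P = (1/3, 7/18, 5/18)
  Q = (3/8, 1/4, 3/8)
0.0710 bits

KL divergence satisfies the Gibbs inequality: D_KL(P||Q) ≥ 0 for all distributions P, Q.

D_KL(P||Q) = Σ p(x) log(p(x)/q(x))
Term by term:
  x=0: 1/3 × log_2[(1/3)/(3/8)] = -0.0566
  x=1: 7/18 × log_2[(7/18)/(1/4)] = 0.2479
  x=2: 5/18 × log_2[(5/18)/(3/8)] = -0.1203
D_KL(P||Q) = 0.0710 bits

D_KL(P||Q) = 0.0710 ≥ 0 ✓

This non-negativity is a fundamental property: relative entropy cannot be negative because it measures how different Q is from P.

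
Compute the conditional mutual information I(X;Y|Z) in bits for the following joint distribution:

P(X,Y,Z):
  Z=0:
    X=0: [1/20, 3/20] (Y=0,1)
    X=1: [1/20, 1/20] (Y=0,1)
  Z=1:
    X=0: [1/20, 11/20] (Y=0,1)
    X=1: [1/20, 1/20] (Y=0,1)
0.0791 bits

Conditional mutual information: I(X;Y|Z) = H(X|Z) + H(Y|Z) - H(X,Y|Z)

H(Z) = 0.8813
H(X,Z) = 1.5710 → H(X|Z) = 0.6897
H(Y,Z) = 1.5710 → H(Y|Z) = 0.6897
H(X,Y,Z) = 2.1815 → H(X,Y|Z) = 1.3002

I(X;Y|Z) = 0.6897 + 0.6897 - 1.3002 = 0.0791 bits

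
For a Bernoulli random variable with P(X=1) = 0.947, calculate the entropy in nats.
0.2073 nats

The binary entropy function is:
H(p) = -p log(p) - (1-p) log(1-p)

H(0.947) = -0.947 × log_e(0.947) - 0.053 × log_e(0.053)
H(0.947) = 0.2073 nats

Note: Binary entropy is maximized at p=0.5 (H=1 bit) and minimized at p=0 or p=1 (H=0).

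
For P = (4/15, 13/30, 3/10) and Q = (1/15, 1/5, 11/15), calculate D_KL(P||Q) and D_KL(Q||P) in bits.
D_KL(P||Q) = 0.6299, D_KL(Q||P) = 0.5892

KL divergence is not symmetric: D_KL(P||Q) ≠ D_KL(Q||P) in general.

D_KL(P||Q) = 0.6299 bits
D_KL(Q||P) = 0.5892 bits

No, they are not equal!

This asymmetry is why KL divergence is not a true distance metric.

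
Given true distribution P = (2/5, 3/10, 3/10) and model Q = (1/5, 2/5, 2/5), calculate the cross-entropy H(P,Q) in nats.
1.1935 nats

Cross-entropy: H(P,Q) = -Σ p(x) log q(x)

Alternatively: H(P,Q) = H(P) + D_KL(P||Q)
H(P) = 1.0889 nats
D_KL(P||Q) = 0.1046 nats

H(P,Q) = 1.0889 + 0.1046 = 1.1935 nats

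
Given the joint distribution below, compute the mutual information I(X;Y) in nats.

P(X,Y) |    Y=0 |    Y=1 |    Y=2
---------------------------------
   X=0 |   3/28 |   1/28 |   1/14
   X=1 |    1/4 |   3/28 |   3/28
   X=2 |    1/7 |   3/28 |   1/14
0.0130 nats

Mutual information: I(X;Y) = H(X) + H(Y) - H(X,Y)

Marginals:
P(X) = (3/14, 13/28, 9/28), H(X) = 1.0511 nats
P(Y) = (1/2, 1/4, 1/4), H(Y) = 1.0397 nats

Joint entropy: H(X,Y) = 2.0778 nats

I(X;Y) = 1.0511 + 1.0397 - 2.0778 = 0.0130 nats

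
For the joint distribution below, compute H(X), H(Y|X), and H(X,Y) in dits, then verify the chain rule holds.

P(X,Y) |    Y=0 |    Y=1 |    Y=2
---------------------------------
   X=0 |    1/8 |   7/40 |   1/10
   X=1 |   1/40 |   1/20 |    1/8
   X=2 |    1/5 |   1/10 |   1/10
H(X,Y) = 0.9031, H(X) = 0.4581, H(Y|X) = 0.4450 (all in dits)

Chain rule: H(X,Y) = H(X) + H(Y|X)

Left side — joint entropy directly:
H(X,Y) = -Σ p(x,y) log p(x,y) = 0.9031 dits

Right side — compute H(Y|X) from the conditional distributions:
P(X) = (2/5, 1/5, 2/5), so H(X) = 0.4581 dits
H(Y|X) = Σ_x P(X=x) · H(Y|X=x):
  P(Y|X=0) = (5/16, 7/16, 1/4), H(Y|X=0) = 0.4654, weight P(X=0) = 2/5
  P(Y|X=1) = (1/8, 1/4, 5/8), H(Y|X=1) = 0.3910, weight P(X=1) = 1/5
  P(Y|X=2) = (1/2, 1/4, 1/4), H(Y|X=2) = 0.4515, weight P(X=2) = 2/5
H(Y|X) = 0.4450 dits

H(X) + H(Y|X) = 0.4581 + 0.4450 = 0.9031 dits

Both sides equal 0.9031 dits. ✓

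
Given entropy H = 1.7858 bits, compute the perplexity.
3.4481

Perplexity is 2^H (or exp(H) for natural log).

H = 1.7858 bits
Perplexity = 2^1.7858 = 3.4481

Interpretation: The model's uncertainty is equivalent to choosing uniformly among 3.4 options.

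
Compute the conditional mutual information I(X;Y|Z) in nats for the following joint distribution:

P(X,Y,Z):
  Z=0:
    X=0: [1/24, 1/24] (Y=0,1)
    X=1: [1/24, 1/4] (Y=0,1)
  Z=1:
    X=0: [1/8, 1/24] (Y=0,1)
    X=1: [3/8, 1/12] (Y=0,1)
0.0230 nats

Conditional mutual information: I(X;Y|Z) = H(X|Z) + H(Y|Z) - H(X,Y|Z)

H(Z) = 0.6616
H(X,Z) = 1.2227 → H(X|Z) = 0.5611
H(Y,Z) = 1.1730 → H(Y|Z) = 0.5114
H(X,Y,Z) = 1.7111 → H(X,Y|Z) = 1.0495

I(X;Y|Z) = 0.5611 + 0.5114 - 1.0495 = 0.0230 nats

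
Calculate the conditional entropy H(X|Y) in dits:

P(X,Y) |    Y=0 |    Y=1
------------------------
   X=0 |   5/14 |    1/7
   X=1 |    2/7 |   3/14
0.2962 dits

Using the chain rule: H(X|Y) = H(X,Y) - H(Y)

First, compute H(X,Y) = 0.5792 dits

Marginal P(Y) = (9/14, 5/14)
H(Y) = 0.2831 dits

H(X|Y) = H(X,Y) - H(Y) = 0.5792 - 0.2831 = 0.2962 dits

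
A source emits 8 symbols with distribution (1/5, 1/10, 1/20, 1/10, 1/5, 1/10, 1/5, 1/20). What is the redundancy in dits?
0.0536 dits

Redundancy measures how far a source is from maximum entropy:
R = H_max - H(X)

Maximum entropy for 8 symbols: H_max = log_10(8) = 0.9031 dits
Actual entropy: H(X) = 0.8495 dits
Redundancy: R = 0.9031 - 0.8495 = 0.0536 dits

This redundancy represents potential for compression: the source could be compressed by 0.0536 dits per symbol.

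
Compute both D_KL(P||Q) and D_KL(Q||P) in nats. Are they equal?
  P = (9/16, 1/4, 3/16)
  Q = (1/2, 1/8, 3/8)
D_KL(P||Q) = 0.1096, D_KL(Q||P) = 0.1144

KL divergence is not symmetric: D_KL(P||Q) ≠ D_KL(Q||P) in general.

D_KL(P||Q) = 0.1096 nats
D_KL(Q||P) = 0.1144 nats

No, they are not equal!

This asymmetry is why KL divergence is not a true distance metric.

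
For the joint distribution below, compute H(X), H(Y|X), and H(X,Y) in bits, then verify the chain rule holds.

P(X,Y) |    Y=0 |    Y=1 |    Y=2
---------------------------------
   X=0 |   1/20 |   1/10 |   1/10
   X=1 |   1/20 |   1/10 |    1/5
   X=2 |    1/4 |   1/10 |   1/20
H(X,Y) = 2.9414, H(X) = 1.5589, H(Y|X) = 1.3826 (all in bits)

Chain rule: H(X,Y) = H(X) + H(Y|X)

Left side — joint entropy directly:
H(X,Y) = -Σ p(x,y) log p(x,y) = 2.9414 bits

Right side — compute H(Y|X) from the conditional distributions:
P(X) = (1/4, 7/20, 2/5), so H(X) = 1.5589 bits
H(Y|X) = Σ_x P(X=x) · H(Y|X=x):
  P(Y|X=0) = (1/5, 2/5, 2/5), H(Y|X=0) = 1.5219, weight P(X=0) = 1/4
  P(Y|X=1) = (1/7, 2/7, 4/7), H(Y|X=1) = 1.3788, weight P(X=1) = 7/20
  P(Y|X=2) = (5/8, 1/4, 1/8), H(Y|X=2) = 1.2988, weight P(X=2) = 2/5
H(Y|X) = 1.3826 bits

H(X) + H(Y|X) = 1.5589 + 1.3826 = 2.9414 bits

Both sides equal 2.9414 bits. ✓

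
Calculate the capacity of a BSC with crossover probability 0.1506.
0.3887 bits

For a binary symmetric channel (BSC) with error probability p:
Capacity C = 1 - H(p) bits per symbol

where H(p) = -p log₂(p) - (1-p) log₂(1-p) is the binary entropy function.

H(0.1506) = 0.6113 bits
C = 1 - 0.6113 = 0.3887 bits per symbol

This means we can reliably transmit up to 0.3887 bits of information per channel use.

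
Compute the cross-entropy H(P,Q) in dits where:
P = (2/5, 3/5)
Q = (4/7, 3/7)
0.3180 dits

Cross-entropy: H(P,Q) = -Σ p(x) log q(x)

Alternatively: H(P,Q) = H(P) + D_KL(P||Q)
H(P) = 0.2923 dits
D_KL(P||Q) = 0.0257 dits

H(P,Q) = 0.2923 + 0.0257 = 0.3180 dits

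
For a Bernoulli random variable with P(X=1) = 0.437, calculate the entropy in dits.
0.2976 dits

The binary entropy function is:
H(p) = -p log(p) - (1-p) log(1-p)

H(0.437) = -0.437 × log_10(0.437) - 0.563 × log_10(0.563)
H(0.437) = 0.2976 dits

Note: Binary entropy is maximized at p=0.5 (H=1 bit) and minimized at p=0 or p=1 (H=0).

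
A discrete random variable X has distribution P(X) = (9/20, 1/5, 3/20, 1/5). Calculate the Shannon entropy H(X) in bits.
1.8577 bits

Shannon entropy is H(X) = -Σ p(x) log p(x).

For P = (9/20, 1/5, 3/20, 1/5):
H = -9/20 × log_2(9/20) -1/5 × log_2(1/5) -3/20 × log_2(3/20) -1/5 × log_2(1/5)
H = 1.8577 bits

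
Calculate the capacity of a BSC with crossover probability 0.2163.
0.2466 bits

For a binary symmetric channel (BSC) with error probability p:
Capacity C = 1 - H(p) bits per symbol

where H(p) = -p log₂(p) - (1-p) log₂(1-p) is the binary entropy function.

H(0.2163) = 0.7534 bits
C = 1 - 0.7534 = 0.2466 bits per symbol

This means we can reliably transmit up to 0.2466 bits of information per channel use.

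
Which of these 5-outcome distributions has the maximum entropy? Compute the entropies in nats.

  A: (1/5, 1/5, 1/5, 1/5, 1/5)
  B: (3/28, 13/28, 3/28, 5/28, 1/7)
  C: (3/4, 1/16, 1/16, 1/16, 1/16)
A

For a discrete distribution over n outcomes, entropy is maximized by the uniform distribution.

Computing entropies:
H(A) = 1.6094 nats
H(B) = 1.4205 nats
H(C) = 0.9089 nats

The uniform distribution (where all probabilities equal 1/5) achieves the maximum entropy of log_e(5) = 1.6094 nats.

Distribution A has the highest entropy.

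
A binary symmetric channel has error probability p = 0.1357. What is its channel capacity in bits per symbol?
0.4271 bits

For a binary symmetric channel (BSC) with error probability p:
Capacity C = 1 - H(p) bits per symbol

where H(p) = -p log₂(p) - (1-p) log₂(1-p) is the binary entropy function.

H(0.1357) = 0.5729 bits
C = 1 - 0.5729 = 0.4271 bits per symbol

This means we can reliably transmit up to 0.4271 bits of information per channel use.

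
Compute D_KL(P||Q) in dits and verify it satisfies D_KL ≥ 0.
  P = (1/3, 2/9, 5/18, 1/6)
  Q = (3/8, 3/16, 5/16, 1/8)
0.0060 dits

KL divergence satisfies the Gibbs inequality: D_KL(P||Q) ≥ 0 for all distributions P, Q.

D_KL(P||Q) = Σ p(x) log(p(x)/q(x))
Term by term:
  x=0: 1/3 × log_10[(1/3)/(3/8)] = -0.0171
  x=1: 2/9 × log_10[(2/9)/(3/16)] = 0.0164
  x=2: 5/18 × log_10[(5/18)/(5/16)] = -0.0142
  x=3: 1/6 × log_10[(1/6)/(1/8)] = 0.0208
D_KL(P||Q) = 0.0060 dits

D_KL(P||Q) = 0.0060 ≥ 0 ✓

This non-negativity is a fundamental property: relative entropy cannot be negative because it measures how different Q is from P.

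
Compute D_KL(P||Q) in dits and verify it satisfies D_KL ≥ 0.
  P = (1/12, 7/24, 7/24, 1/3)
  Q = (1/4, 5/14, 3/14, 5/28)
0.0640 dits

KL divergence satisfies the Gibbs inequality: D_KL(P||Q) ≥ 0 for all distributions P, Q.

D_KL(P||Q) = Σ p(x) log(p(x)/q(x))
Term by term:
  x=0: 1/12 × log_10[(1/12)/(1/4)] = -0.0398
  x=1: 7/24 × log_10[(7/24)/(5/14)] = -0.0257
  x=2: 7/24 × log_10[(7/24)/(3/14)] = 0.0391
  x=3: 1/3 × log_10[(1/3)/(5/28)] = 0.0904
D_KL(P||Q) = 0.0640 dits

D_KL(P||Q) = 0.0640 ≥ 0 ✓

This non-negativity is a fundamental property: relative entropy cannot be negative because it measures how different Q is from P.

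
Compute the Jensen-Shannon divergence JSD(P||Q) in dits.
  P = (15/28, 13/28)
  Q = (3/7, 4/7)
0.0025 dits

Jensen-Shannon divergence is:
JSD(P||Q) = 0.5 × D_KL(P||M) + 0.5 × D_KL(Q||M)
where M = 0.5 × (P + Q) is the mixture distribution.

M = 0.5 × (15/28, 13/28) + 0.5 × (3/7, 4/7) = (0.482143, 0.517857)

D_KL(P||M) = 0.0025 dits
D_KL(Q||M) = 0.0025 dits

JSD(P||Q) = 0.5 × 0.0025 + 0.5 × 0.0025 = 0.0025 dits

Unlike KL divergence, JSD is symmetric and bounded: 0 ≤ JSD ≤ log(2).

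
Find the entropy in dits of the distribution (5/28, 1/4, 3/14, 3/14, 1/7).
0.6916 dits

Shannon entropy is H(X) = -Σ p(x) log p(x).

For P = (5/28, 1/4, 3/14, 3/14, 1/7):
H = -5/28 × log_10(5/28) -1/4 × log_10(1/4) -3/14 × log_10(3/14) -3/14 × log_10(3/14) -1/7 × log_10(1/7)
H = 0.6916 dits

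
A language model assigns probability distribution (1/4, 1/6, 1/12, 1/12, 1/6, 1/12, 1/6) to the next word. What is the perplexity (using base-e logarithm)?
6.4474

Perplexity is e^H (or exp(H) for natural log).

First, H = -Σ p log p = 1.8637 nats
Perplexity = e^1.8637 = 6.4474

Interpretation: The model's uncertainty is equivalent to choosing uniformly among 6.4 options.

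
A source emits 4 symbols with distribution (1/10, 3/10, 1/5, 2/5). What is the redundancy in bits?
0.1536 bits

Redundancy measures how far a source is from maximum entropy:
R = H_max - H(X)

Maximum entropy for 4 symbols: H_max = log_2(4) = 2.0000 bits
Actual entropy: H(X) = 1.8464 bits
Redundancy: R = 2.0000 - 1.8464 = 0.1536 bits

This redundancy represents potential for compression: the source could be compressed by 0.1536 bits per symbol.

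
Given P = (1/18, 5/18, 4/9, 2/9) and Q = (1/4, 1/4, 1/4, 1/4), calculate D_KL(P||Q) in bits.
0.2528 bits

KL divergence: D_KL(P||Q) = Σ p(x) log(p(x)/q(x))

Computing term by term:
  x=0: 1/18 × log_2[(1/18)/(1/4)] = 1/18 × -2.1699 = -0.1206
  x=1: 5/18 × log_2[(5/18)/(1/4)] = 5/18 × 0.1520 = 0.0422
  x=2: 4/9 × log_2[(4/9)/(1/4)] = 4/9 × 0.8301 = 0.3689
  x=3: 2/9 × log_2[(2/9)/(1/4)] = 2/9 × -0.1699 = -0.0378

D_KL(P||Q) = 0.2528 bits

Note: KL divergence is always non-negative and equals 0 iff P = Q.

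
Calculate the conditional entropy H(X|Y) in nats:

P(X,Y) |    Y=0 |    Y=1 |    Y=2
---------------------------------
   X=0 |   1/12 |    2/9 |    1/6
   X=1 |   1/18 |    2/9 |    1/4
0.6820 nats

Using the chain rule: H(X|Y) = H(X,Y) - H(Y)

First, compute H(X,Y) = 1.6813 nats

Marginal P(Y) = (5/36, 4/9, 5/12)
H(Y) = 0.9994 nats

H(X|Y) = H(X,Y) - H(Y) = 1.6813 - 0.9994 = 0.6820 nats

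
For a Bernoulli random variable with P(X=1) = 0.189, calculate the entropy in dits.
0.2105 dits

The binary entropy function is:
H(p) = -p log(p) - (1-p) log(1-p)

H(0.189) = -0.189 × log_10(0.189) - 0.811 × log_10(0.811)
H(0.189) = 0.2105 dits

Note: Binary entropy is maximized at p=0.5 (H=1 bit) and minimized at p=0 or p=1 (H=0).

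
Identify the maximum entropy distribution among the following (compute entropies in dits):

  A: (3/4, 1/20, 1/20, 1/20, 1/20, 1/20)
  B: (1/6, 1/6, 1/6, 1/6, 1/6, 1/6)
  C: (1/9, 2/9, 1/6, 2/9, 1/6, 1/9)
B

For a discrete distribution over n outcomes, entropy is maximized by the uniform distribution.

Computing entropies:
H(A) = 0.4190 dits
H(B) = 0.7782 dits
H(C) = 0.7618 dits

The uniform distribution (where all probabilities equal 1/6) achieves the maximum entropy of log_10(6) = 0.7782 dits.

Distribution B has the highest entropy.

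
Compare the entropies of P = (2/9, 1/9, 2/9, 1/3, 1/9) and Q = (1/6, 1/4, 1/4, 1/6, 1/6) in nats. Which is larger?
Q

Computing entropies in nats:
H(P) = 1.5230
H(Q) = 1.5890

Distribution Q has higher entropy.

Intuition: The distribution closer to uniform (more spread out) has higher entropy.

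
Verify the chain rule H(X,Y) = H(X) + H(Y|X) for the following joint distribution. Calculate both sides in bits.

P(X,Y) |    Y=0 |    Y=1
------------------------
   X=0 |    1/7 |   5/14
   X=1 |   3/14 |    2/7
H(X,Y) = 1.9242, H(X) = 1.0000, H(Y|X) = 0.9242 (all in bits)

Chain rule: H(X,Y) = H(X) + H(Y|X)

Left side — joint entropy directly:
H(X,Y) = -Σ p(x,y) log p(x,y) = 1.9242 bits

Right side — compute H(Y|X) from the conditional distributions:
P(X) = (1/2, 1/2), so H(X) = 1.0000 bits
H(Y|X) = Σ_x P(X=x) · H(Y|X=x):
  P(Y|X=0) = (2/7, 5/7), H(Y|X=0) = 0.8631, weight P(X=0) = 1/2
  P(Y|X=1) = (3/7, 4/7), H(Y|X=1) = 0.9852, weight P(X=1) = 1/2
H(Y|X) = 0.9242 bits

H(X) + H(Y|X) = 1.0000 + 0.9242 = 1.9242 bits

Both sides equal 1.9242 bits. ✓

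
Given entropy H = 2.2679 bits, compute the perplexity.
4.8162

Perplexity is 2^H (or exp(H) for natural log).

H = 2.2679 bits
Perplexity = 2^2.2679 = 4.8162

Interpretation: The model's uncertainty is equivalent to choosing uniformly among 4.8 options.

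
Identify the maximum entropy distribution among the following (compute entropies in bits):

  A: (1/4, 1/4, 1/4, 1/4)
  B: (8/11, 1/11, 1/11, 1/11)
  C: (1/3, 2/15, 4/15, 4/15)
A

For a discrete distribution over n outcomes, entropy is maximized by the uniform distribution.

Computing entropies:
H(A) = 2.0000 bits
H(B) = 1.2776 bits
H(C) = 1.9329 bits

The uniform distribution (where all probabilities equal 1/4) achieves the maximum entropy of log_2(4) = 2.0000 bits.

Distribution A has the highest entropy.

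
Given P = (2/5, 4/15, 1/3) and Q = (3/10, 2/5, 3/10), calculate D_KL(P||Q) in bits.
0.0607 bits

KL divergence: D_KL(P||Q) = Σ p(x) log(p(x)/q(x))

Computing term by term:
  x=0: 2/5 × log_2[(2/5)/(3/10)] = 2/5 × 0.4150 = 0.1660
  x=1: 4/15 × log_2[(4/15)/(2/5)] = 4/15 × -0.5850 = -0.1560
  x=2: 1/3 × log_2[(1/3)/(3/10)] = 1/3 × 0.1520 = 0.0507

D_KL(P||Q) = 0.0607 bits

Note: KL divergence is always non-negative and equals 0 iff P = Q.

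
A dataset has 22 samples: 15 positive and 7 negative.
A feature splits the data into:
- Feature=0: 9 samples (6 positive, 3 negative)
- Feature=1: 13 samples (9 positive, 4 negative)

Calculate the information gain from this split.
0.0005 bits

Information Gain = H(Y) - H(Y|Feature)

Before split:
P(positive) = 15/22 = 0.6818
H(Y) = 0.9024 bits

After split:
Feature=0: H = 0.9183 bits (weight = 9/22)
Feature=1: H = 0.8905 bits (weight = 13/22)
H(Y|Feature) = (9/22)×0.9183 + (13/22)×0.8905 = 0.9019 bits

Information Gain = 0.9024 - 0.9019 = 0.0005 bits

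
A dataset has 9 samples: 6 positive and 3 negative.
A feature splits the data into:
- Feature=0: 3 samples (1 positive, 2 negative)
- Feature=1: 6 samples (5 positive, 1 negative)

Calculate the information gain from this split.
0.1788 bits

Information Gain = H(Y) - H(Y|Feature)

Before split:
P(positive) = 6/9 = 0.6667
H(Y) = 0.9183 bits

After split:
Feature=0: H = 0.9183 bits (weight = 3/9)
Feature=1: H = 0.6500 bits (weight = 6/9)
H(Y|Feature) = (3/9)×0.9183 + (6/9)×0.6500 = 0.7394 bits

Information Gain = 0.9183 - 0.7394 = 0.1788 bits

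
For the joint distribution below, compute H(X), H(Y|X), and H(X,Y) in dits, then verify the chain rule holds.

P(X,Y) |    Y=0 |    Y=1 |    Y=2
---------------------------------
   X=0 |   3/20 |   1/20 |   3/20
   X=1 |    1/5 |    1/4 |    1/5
H(X,Y) = 0.7423, H(X) = 0.2812, H(Y|X) = 0.4611 (all in dits)

Chain rule: H(X,Y) = H(X) + H(Y|X)

Left side — joint entropy directly:
H(X,Y) = -Σ p(x,y) log p(x,y) = 0.7423 dits

Right side — compute H(Y|X) from the conditional distributions:
P(X) = (7/20, 13/20), so H(X) = 0.2812 dits
H(Y|X) = Σ_x P(X=x) · H(Y|X=x):
  P(Y|X=0) = (3/7, 1/7, 3/7), H(Y|X=0) = 0.4361, weight P(X=0) = 7/20
  P(Y|X=1) = (4/13, 5/13, 4/13), H(Y|X=1) = 0.4746, weight P(X=1) = 13/20
H(Y|X) = 0.4611 dits

H(X) + H(Y|X) = 0.2812 + 0.4611 = 0.7423 dits

Both sides equal 0.7423 dits. ✓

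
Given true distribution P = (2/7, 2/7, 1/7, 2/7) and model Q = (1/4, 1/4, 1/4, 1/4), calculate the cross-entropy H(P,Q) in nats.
1.3863 nats

Cross-entropy: H(P,Q) = -Σ p(x) log q(x)

Alternatively: H(P,Q) = H(P) + D_KL(P||Q)
H(P) = 1.3518 nats
D_KL(P||Q) = 0.0345 nats

H(P,Q) = 1.3518 + 0.0345 = 1.3863 nats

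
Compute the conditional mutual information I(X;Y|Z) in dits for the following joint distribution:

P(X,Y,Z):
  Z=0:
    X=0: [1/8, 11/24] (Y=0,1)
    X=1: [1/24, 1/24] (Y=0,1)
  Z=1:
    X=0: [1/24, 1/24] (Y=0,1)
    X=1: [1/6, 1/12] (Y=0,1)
0.0077 dits

Conditional mutual information: I(X;Y|Z) = H(X|Z) + H(Y|Z) - H(X,Y|Z)

H(Z) = 0.2764
H(X,Z) = 0.4669 → H(X|Z) = 0.1905
H(Y,Z) = 0.5350 → H(Y|Z) = 0.2586
H(X,Y,Z) = 0.7178 → H(X,Y|Z) = 0.4414

I(X;Y|Z) = 0.1905 + 0.2586 - 0.4414 = 0.0077 dits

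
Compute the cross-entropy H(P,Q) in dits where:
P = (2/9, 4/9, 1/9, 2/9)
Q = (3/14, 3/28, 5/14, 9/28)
0.7390 dits

Cross-entropy: H(P,Q) = -Σ p(x) log q(x)

Alternatively: H(P,Q) = H(P) + D_KL(P||Q)
H(P) = 0.5529 dits
D_KL(P||Q) = 0.1861 dits

H(P,Q) = 0.5529 + 0.1861 = 0.7390 dits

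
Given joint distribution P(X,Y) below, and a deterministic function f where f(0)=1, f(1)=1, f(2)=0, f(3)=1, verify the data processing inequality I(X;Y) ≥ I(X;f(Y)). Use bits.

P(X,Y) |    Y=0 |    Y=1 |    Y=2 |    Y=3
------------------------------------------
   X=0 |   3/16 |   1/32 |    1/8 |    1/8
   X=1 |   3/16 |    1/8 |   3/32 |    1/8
I(X;Y) = 0.0439, I(X;f(Y)) = 0.0085, inequality holds: 0.0439 ≥ 0.0085

Data Processing Inequality: For any Markov chain X → Y → Z, we have I(X;Y) ≥ I(X;Z).

Here Z = f(Y) is a deterministic function of Y, forming X → Y → Z.

Original I(X;Y) = 0.0439 bits

After applying f:
P(X,Z) where Z=f(Y):
- P(X,Z=0) = P(X,Y=2)
- P(X,Z=1) = P(X,Y=0) + P(X,Y=1) + P(X,Y=3)

I(X;Z) = I(X;f(Y)) = 0.0085 bits

Verification: 0.0439 ≥ 0.0085 ✓

Information cannot be created by processing; the function f can only lose information about X.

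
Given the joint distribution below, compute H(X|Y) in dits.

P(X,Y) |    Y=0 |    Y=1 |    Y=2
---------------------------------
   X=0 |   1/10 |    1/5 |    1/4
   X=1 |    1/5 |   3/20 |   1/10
0.2777 dits

Using the chain rule: H(X|Y) = H(X,Y) - H(Y)

First, compute H(X,Y) = 0.7537 dits

Marginal P(Y) = (3/10, 7/20, 7/20)
H(Y) = 0.4760 dits

H(X|Y) = H(X,Y) - H(Y) = 0.7537 - 0.4760 = 0.2777 dits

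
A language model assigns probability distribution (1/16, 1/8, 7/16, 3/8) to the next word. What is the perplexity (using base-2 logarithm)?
3.1986

Perplexity is 2^H (or exp(H) for natural log).

First, H = -Σ p log p = 1.6774 bits
Perplexity = 2^1.6774 = 3.1986

Interpretation: The model's uncertainty is equivalent to choosing uniformly among 3.2 options.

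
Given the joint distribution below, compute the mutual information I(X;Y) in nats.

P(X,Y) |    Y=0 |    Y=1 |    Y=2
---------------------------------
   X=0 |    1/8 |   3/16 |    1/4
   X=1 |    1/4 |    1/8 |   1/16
0.0799 nats

Mutual information: I(X;Y) = H(X) + H(Y) - H(X,Y)

Marginals:
P(X) = (9/16, 7/16), H(X) = 0.6853 nats
P(Y) = (3/8, 5/16, 5/16), H(Y) = 1.0948 nats

Joint entropy: H(X,Y) = 1.7002 nats

I(X;Y) = 0.6853 + 1.0948 - 1.7002 = 0.0799 nats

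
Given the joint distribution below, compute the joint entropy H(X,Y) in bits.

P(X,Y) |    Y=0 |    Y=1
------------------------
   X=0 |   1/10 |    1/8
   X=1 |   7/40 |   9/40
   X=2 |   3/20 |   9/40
2.5262 bits

Joint entropy is H(X,Y) = -Σ_{x,y} p(x,y) log p(x,y).

Summing over all non-zero entries:
H(X,Y) = -[1/10·log_2(1/10) + 1/8·log_2(1/8) + 7/40·log_2(7/40) + 9/40·log_2(9/40) + 3/20·log_2(3/20) + 9/40·log_2(9/40)]
H(X,Y) = 2.5262 bits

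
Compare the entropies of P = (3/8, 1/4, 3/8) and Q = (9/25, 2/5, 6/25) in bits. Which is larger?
P

Computing entropies in bits:
H(P) = 1.5613
H(Q) = 1.5535

Distribution P has higher entropy.

Intuition: The distribution closer to uniform (more spread out) has higher entropy.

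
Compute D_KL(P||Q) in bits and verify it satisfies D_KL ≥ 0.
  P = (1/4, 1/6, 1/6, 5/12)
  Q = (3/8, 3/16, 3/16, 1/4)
0.1042 bits

KL divergence satisfies the Gibbs inequality: D_KL(P||Q) ≥ 0 for all distributions P, Q.

D_KL(P||Q) = Σ p(x) log(p(x)/q(x))
Term by term:
  x=0: 1/4 × log_2[(1/4)/(3/8)] = -0.1462
  x=1: 1/6 × log_2[(1/6)/(3/16)] = -0.0283
  x=2: 1/6 × log_2[(1/6)/(3/16)] = -0.0283
  x=3: 5/12 × log_2[(5/12)/(1/4)] = 0.3071
D_KL(P||Q) = 0.1042 bits

D_KL(P||Q) = 0.1042 ≥ 0 ✓

This non-negativity is a fundamental property: relative entropy cannot be negative because it measures how different Q is from P.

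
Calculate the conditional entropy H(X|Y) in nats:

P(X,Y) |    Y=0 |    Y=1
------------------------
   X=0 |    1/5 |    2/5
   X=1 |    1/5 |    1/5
0.6592 nats

Using the chain rule: H(X|Y) = H(X,Y) - H(Y)

First, compute H(X,Y) = 1.3322 nats

Marginal P(Y) = (2/5, 3/5)
H(Y) = 0.6730 nats

H(X|Y) = H(X,Y) - H(Y) = 1.3322 - 0.6730 = 0.6592 nats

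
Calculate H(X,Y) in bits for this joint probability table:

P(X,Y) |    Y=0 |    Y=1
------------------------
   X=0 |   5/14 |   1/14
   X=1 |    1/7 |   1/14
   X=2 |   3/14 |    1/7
2.3527 bits

Joint entropy is H(X,Y) = -Σ_{x,y} p(x,y) log p(x,y).

Summing over all non-zero entries:
H(X,Y) = -[5/14·log_2(5/14) + 1/14·log_2(1/14) + 1/7·log_2(1/7) + 1/14·log_2(1/14) + 3/14·log_2(3/14) + 1/7·log_2(1/7)]
H(X,Y) = 2.3527 bits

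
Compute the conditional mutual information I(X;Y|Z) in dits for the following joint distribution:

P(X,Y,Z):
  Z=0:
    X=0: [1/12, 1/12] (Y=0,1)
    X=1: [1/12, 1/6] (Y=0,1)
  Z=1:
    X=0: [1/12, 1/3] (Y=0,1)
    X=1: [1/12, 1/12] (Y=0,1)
0.0133 dits

Conditional mutual information: I(X;Y|Z) = H(X|Z) + H(Y|Z) - H(X,Y|Z)

H(Z) = 0.2950
H(X,Z) = 0.5683 → H(X|Z) = 0.2734
H(Y,Z) = 0.5683 → H(Y|Z) = 0.2734
H(X,Y,Z) = 0.8283 → H(X,Y|Z) = 0.5334

I(X;Y|Z) = 0.2734 + 0.2734 - 0.5334 = 0.0133 dits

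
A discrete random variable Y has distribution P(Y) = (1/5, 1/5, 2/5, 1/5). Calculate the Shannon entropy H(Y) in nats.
1.3322 nats

Shannon entropy is H(X) = -Σ p(x) log p(x).

For P = (1/5, 1/5, 2/5, 1/5):
H = -1/5 × log_e(1/5) -1/5 × log_e(1/5) -2/5 × log_e(2/5) -1/5 × log_e(1/5)
H = 1.3322 nats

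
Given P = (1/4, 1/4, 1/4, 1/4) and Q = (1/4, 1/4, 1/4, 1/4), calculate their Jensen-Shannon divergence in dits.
0.0000 dits

Jensen-Shannon divergence is:
JSD(P||Q) = 0.5 × D_KL(P||M) + 0.5 × D_KL(Q||M)
where M = 0.5 × (P + Q) is the mixture distribution.

M = 0.5 × (1/4, 1/4, 1/4, 1/4) + 0.5 × (1/4, 1/4, 1/4, 1/4) = (1/4, 1/4, 1/4, 1/4)

D_KL(P||M) = 0.0000 dits
D_KL(Q||M) = 0.0000 dits

JSD(P||Q) = 0.5 × 0.0000 + 0.5 × 0.0000 = 0.0000 dits

Unlike KL divergence, JSD is symmetric and bounded: 0 ≤ JSD ≤ log(2).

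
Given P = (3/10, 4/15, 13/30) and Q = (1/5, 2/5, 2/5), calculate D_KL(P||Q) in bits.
0.0695 bits

KL divergence: D_KL(P||Q) = Σ p(x) log(p(x)/q(x))

Computing term by term:
  x=0: 3/10 × log_2[(3/10)/(1/5)] = 3/10 × 0.5850 = 0.1755
  x=1: 4/15 × log_2[(4/15)/(2/5)] = 4/15 × -0.5850 = -0.1560
  x=2: 13/30 × log_2[(13/30)/(2/5)] = 13/30 × 0.1155 = 0.0500

D_KL(P||Q) = 0.0695 bits

Note: KL divergence is always non-negative and equals 0 iff P = Q.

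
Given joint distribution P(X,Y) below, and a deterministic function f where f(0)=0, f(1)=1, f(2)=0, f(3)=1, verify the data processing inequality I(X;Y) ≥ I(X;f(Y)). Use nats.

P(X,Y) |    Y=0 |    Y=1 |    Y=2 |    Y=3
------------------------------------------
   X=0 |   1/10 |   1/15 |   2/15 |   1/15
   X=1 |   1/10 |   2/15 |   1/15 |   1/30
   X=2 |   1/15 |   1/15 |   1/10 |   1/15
I(X;Y) = 0.0354, I(X;f(Y)) = 0.0068, inequality holds: 0.0354 ≥ 0.0068

Data Processing Inequality: For any Markov chain X → Y → Z, we have I(X;Y) ≥ I(X;Z).

Here Z = f(Y) is a deterministic function of Y, forming X → Y → Z.

Original I(X;Y) = 0.0354 nats

After applying f:
P(X,Z) where Z=f(Y):
- P(X,Z=0) = P(X,Y=0) + P(X,Y=2)
- P(X,Z=1) = P(X,Y=1) + P(X,Y=3)

I(X;Z) = I(X;f(Y)) = 0.0068 nats

Verification: 0.0354 ≥ 0.0068 ✓

Information cannot be created by processing; the function f can only lose information about X.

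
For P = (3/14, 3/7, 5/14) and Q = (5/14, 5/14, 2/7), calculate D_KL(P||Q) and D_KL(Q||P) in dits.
D_KL(P||Q) = 0.0210, D_KL(Q||P) = 0.0233

KL divergence is not symmetric: D_KL(P||Q) ≠ D_KL(Q||P) in general.

D_KL(P||Q) = 0.0210 dits
D_KL(Q||P) = 0.0233 dits

No, they are not equal!

This asymmetry is why KL divergence is not a true distance metric.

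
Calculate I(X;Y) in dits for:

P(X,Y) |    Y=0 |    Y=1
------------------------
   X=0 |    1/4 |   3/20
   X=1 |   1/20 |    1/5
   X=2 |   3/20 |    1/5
0.0258 dits

Mutual information: I(X;Y) = H(X) + H(Y) - H(X,Y)

Marginals:
P(X) = (2/5, 1/4, 7/20), H(X) = 0.4693 dits
P(Y) = (9/20, 11/20), H(Y) = 0.2989 dits

Joint entropy: H(X,Y) = 0.7423 dits

I(X;Y) = 0.4693 + 0.2989 - 0.7423 = 0.0258 dits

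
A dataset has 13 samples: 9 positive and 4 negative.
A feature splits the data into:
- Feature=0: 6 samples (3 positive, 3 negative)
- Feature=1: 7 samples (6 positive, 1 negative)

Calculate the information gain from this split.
0.1104 bits

Information Gain = H(Y) - H(Y|Feature)

Before split:
P(positive) = 9/13 = 0.6923
H(Y) = 0.8905 bits

After split:
Feature=0: H = 1.0000 bits (weight = 6/13)
Feature=1: H = 0.5917 bits (weight = 7/13)
H(Y|Feature) = (6/13)×1.0000 + (7/13)×0.5917 = 0.7801 bits

Information Gain = 0.8905 - 0.7801 = 0.1104 bits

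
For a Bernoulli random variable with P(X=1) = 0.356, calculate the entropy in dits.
0.2828 dits

The binary entropy function is:
H(p) = -p log(p) - (1-p) log(1-p)

H(0.356) = -0.356 × log_10(0.356) - 0.644 × log_10(0.644)
H(0.356) = 0.2828 dits

Note: Binary entropy is maximized at p=0.5 (H=1 bit) and minimized at p=0 or p=1 (H=0).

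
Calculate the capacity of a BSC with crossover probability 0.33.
0.0851 bits

For a binary symmetric channel (BSC) with error probability p:
Capacity C = 1 - H(p) bits per symbol

where H(p) = -p log₂(p) - (1-p) log₂(1-p) is the binary entropy function.

H(0.33) = 0.9149 bits
C = 1 - 0.9149 = 0.0851 bits per symbol

This means we can reliably transmit up to 0.0851 bits of information per channel use.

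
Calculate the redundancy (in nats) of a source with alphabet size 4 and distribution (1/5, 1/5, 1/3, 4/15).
0.0238 nats

Redundancy measures how far a source is from maximum entropy:
R = H_max - H(X)

Maximum entropy for 4 symbols: H_max = log_e(4) = 1.3863 nats
Actual entropy: H(X) = 1.3624 nats
Redundancy: R = 1.3863 - 1.3624 = 0.0238 nats

This redundancy represents potential for compression: the source could be compressed by 0.0238 nats per symbol.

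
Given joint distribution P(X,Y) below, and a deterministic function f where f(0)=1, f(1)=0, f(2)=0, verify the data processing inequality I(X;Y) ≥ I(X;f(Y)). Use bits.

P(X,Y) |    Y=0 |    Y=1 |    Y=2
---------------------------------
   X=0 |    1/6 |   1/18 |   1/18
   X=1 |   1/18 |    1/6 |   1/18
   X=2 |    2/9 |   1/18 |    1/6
I(X;Y) = 0.1603, I(X;f(Y)) = 0.0764, inequality holds: 0.1603 ≥ 0.0764

Data Processing Inequality: For any Markov chain X → Y → Z, we have I(X;Y) ≥ I(X;Z).

Here Z = f(Y) is a deterministic function of Y, forming X → Y → Z.

Original I(X;Y) = 0.1603 bits

After applying f:
P(X,Z) where Z=f(Y):
- P(X,Z=0) = P(X,Y=1) + P(X,Y=2)
- P(X,Z=1) = P(X,Y=0)

I(X;Z) = I(X;f(Y)) = 0.0764 bits

Verification: 0.1603 ≥ 0.0764 ✓

Information cannot be created by processing; the function f can only lose information about X.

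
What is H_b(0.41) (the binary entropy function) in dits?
0.2940 dits

The binary entropy function is:
H(p) = -p log(p) - (1-p) log(1-p)

H(0.41) = -0.41 × log_10(0.41) - 0.59 × log_10(0.59)
H(0.41) = 0.2940 dits

Note: Binary entropy is maximized at p=0.5 (H=1 bit) and minimized at p=0 or p=1 (H=0).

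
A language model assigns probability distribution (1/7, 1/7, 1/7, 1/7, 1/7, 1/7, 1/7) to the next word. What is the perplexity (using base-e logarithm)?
7.0000

Perplexity is e^H (or exp(H) for natural log).

First, H = -Σ p log p = 1.9459 nats
Perplexity = e^1.9459 = 7.0000

Interpretation: The model's uncertainty is equivalent to choosing uniformly among 7.0 options.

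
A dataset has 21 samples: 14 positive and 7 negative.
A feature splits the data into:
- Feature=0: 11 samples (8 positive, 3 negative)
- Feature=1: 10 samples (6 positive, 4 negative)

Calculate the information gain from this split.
0.0131 bits

Information Gain = H(Y) - H(Y|Feature)

Before split:
P(positive) = 14/21 = 0.6667
H(Y) = 0.9183 bits

After split:
Feature=0: H = 0.8454 bits (weight = 11/21)
Feature=1: H = 0.9710 bits (weight = 10/21)
H(Y|Feature) = (11/21)×0.8454 + (10/21)×0.9710 = 0.9052 bits

Information Gain = 0.9183 - 0.9052 = 0.0131 bits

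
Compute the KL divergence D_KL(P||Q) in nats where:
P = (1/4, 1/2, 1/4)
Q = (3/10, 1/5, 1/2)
0.2393 nats

KL divergence: D_KL(P||Q) = Σ p(x) log(p(x)/q(x))

Computing term by term:
  x=0: 1/4 × log_e[(1/4)/(3/10)] = 1/4 × -0.1823 = -0.0456
  x=1: 1/2 × log_e[(1/2)/(1/5)] = 1/2 × 0.9163 = 0.4581
  x=2: 1/4 × log_e[(1/4)/(1/2)] = 1/4 × -0.6931 = -0.1733

D_KL(P||Q) = 0.2393 nats

Note: KL divergence is always non-negative and equals 0 iff P = Q.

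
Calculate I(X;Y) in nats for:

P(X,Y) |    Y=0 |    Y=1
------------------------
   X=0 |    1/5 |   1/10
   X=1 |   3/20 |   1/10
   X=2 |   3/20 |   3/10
0.0475 nats

Mutual information: I(X;Y) = H(X) + H(Y) - H(X,Y)

Marginals:
P(X) = (3/10, 1/4, 9/20), H(X) = 1.0671 nats
P(Y) = (1/2, 1/2), H(Y) = 0.6931 nats

Joint entropy: H(X,Y) = 1.7127 nats

I(X;Y) = 1.0671 + 0.6931 - 1.7127 = 0.0475 nats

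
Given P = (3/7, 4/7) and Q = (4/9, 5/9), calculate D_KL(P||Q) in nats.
0.0005 nats

KL divergence: D_KL(P||Q) = Σ p(x) log(p(x)/q(x))

Computing term by term:
  x=0: 3/7 × log_e[(3/7)/(4/9)] = 3/7 × -0.0364 = -0.0156
  x=1: 4/7 × log_e[(4/7)/(5/9)] = 4/7 × 0.0282 = 0.0161

D_KL(P||Q) = 0.0005 nats

Note: KL divergence is always non-negative and equals 0 iff P = Q.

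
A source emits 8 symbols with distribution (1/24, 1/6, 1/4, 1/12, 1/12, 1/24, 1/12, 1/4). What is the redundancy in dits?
0.0876 dits

Redundancy measures how far a source is from maximum entropy:
R = H_max - H(X)

Maximum entropy for 8 symbols: H_max = log_10(8) = 0.9031 dits
Actual entropy: H(X) = 0.8155 dits
Redundancy: R = 0.9031 - 0.8155 = 0.0876 dits

This redundancy represents potential for compression: the source could be compressed by 0.0876 dits per symbol.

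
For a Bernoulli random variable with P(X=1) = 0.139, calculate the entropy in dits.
0.1751 dits

The binary entropy function is:
H(p) = -p log(p) - (1-p) log(1-p)

H(0.139) = -0.139 × log_10(0.139) - 0.861 × log_10(0.861)
H(0.139) = 0.1751 dits

Note: Binary entropy is maximized at p=0.5 (H=1 bit) and minimized at p=0 or p=1 (H=0).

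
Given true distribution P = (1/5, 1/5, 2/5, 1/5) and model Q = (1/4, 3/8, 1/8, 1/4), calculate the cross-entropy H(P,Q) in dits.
0.6873 dits

Cross-entropy: H(P,Q) = -Σ p(x) log q(x)

Alternatively: H(P,Q) = H(P) + D_KL(P||Q)
H(P) = 0.5786 dits
D_KL(P||Q) = 0.1087 dits

H(P,Q) = 0.5786 + 0.1087 = 0.6873 dits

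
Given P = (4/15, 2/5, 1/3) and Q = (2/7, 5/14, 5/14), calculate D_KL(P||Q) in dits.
0.0017 dits

KL divergence: D_KL(P||Q) = Σ p(x) log(p(x)/q(x))

Computing term by term:
  x=0: 4/15 × log_10[(4/15)/(2/7)] = 4/15 × -0.0300 = -0.0080
  x=1: 2/5 × log_10[(2/5)/(5/14)] = 2/5 × 0.0492 = 0.0197
  x=2: 1/3 × log_10[(1/3)/(5/14)] = 1/3 × -0.0300 = -0.0100

D_KL(P||Q) = 0.0017 dits

Note: KL divergence is always non-negative and equals 0 iff P = Q.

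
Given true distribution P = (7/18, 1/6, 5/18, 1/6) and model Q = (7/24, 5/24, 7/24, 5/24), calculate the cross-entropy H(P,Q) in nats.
1.3443 nats

Cross-entropy: H(P,Q) = -Σ p(x) log q(x)

Alternatively: H(P,Q) = H(P) + D_KL(P||Q)
H(P) = 1.3204 nats
D_KL(P||Q) = 0.0239 nats

H(P,Q) = 1.3204 + 0.0239 = 1.3443 nats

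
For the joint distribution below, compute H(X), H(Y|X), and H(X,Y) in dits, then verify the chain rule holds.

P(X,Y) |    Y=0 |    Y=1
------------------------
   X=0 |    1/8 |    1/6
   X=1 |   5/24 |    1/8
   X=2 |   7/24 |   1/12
H(X,Y) = 0.7434, H(X) = 0.4749, H(Y|X) = 0.2685 (all in dits)

Chain rule: H(X,Y) = H(X) + H(Y|X)

Left side — joint entropy directly:
H(X,Y) = -Σ p(x,y) log p(x,y) = 0.7434 dits

Right side — compute H(Y|X) from the conditional distributions:
P(X) = (7/24, 1/3, 3/8), so H(X) = 0.4749 dits
H(Y|X) = Σ_x P(X=x) · H(Y|X=x):
  P(Y|X=0) = (3/7, 4/7), H(Y|X=0) = 0.2966, weight P(X=0) = 7/24
  P(Y|X=1) = (5/8, 3/8), H(Y|X=1) = 0.2873, weight P(X=1) = 1/3
  P(Y|X=2) = (7/9, 2/9), H(Y|X=2) = 0.2300, weight P(X=2) = 3/8
H(Y|X) = 0.2685 dits

H(X) + H(Y|X) = 0.4749 + 0.2685 = 0.7434 dits

Both sides equal 0.7434 dits. ✓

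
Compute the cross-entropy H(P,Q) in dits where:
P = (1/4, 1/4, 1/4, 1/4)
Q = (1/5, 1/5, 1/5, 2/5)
0.6237 dits

Cross-entropy: H(P,Q) = -Σ p(x) log q(x)

Alternatively: H(P,Q) = H(P) + D_KL(P||Q)
H(P) = 0.6021 dits
D_KL(P||Q) = 0.0217 dits

H(P,Q) = 0.6021 + 0.0217 = 0.6237 dits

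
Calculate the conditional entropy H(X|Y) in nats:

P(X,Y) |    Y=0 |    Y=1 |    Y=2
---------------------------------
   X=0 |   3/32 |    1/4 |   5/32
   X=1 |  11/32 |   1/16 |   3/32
0.5491 nats

Using the chain rule: H(X|Y) = H(X,Y) - H(Y)

First, compute H(X,Y) = 1.6208 nats

Marginal P(Y) = (7/16, 5/16, 1/4)
H(Y) = 1.0717 nats

H(X|Y) = H(X,Y) - H(Y) = 1.6208 - 1.0717 = 0.5491 nats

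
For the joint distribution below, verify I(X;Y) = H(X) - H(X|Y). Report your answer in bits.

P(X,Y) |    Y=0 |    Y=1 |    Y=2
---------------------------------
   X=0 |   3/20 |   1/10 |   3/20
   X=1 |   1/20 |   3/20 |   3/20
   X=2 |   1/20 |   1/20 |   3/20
I(X;Y) = 0.0652 bits

Mutual information has multiple equivalent forms:
- I(X;Y) = H(X) - H(X|Y)
- I(X;Y) = H(Y) - H(Y|X)
- I(X;Y) = H(X) + H(Y) - H(X,Y)

Computing all quantities:
H(X) = 1.5589, H(Y) = 1.5395, H(X,Y) = 3.0332
H(X|Y) = 1.4937, H(Y|X) = 1.4743

Verification:
H(X) - H(X|Y) = 1.5589 - 1.4937 = 0.0652
H(Y) - H(Y|X) = 1.5395 - 1.4743 = 0.0652
H(X) + H(Y) - H(X,Y) = 1.5589 + 1.5395 - 3.0332 = 0.0652

All forms give I(X;Y) = 0.0652 bits. ✓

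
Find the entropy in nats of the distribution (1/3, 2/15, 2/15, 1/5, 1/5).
1.5473 nats

Shannon entropy is H(X) = -Σ p(x) log p(x).

For P = (1/3, 2/15, 2/15, 1/5, 1/5):
H = -1/3 × log_e(1/3) -2/15 × log_e(2/15) -2/15 × log_e(2/15) -1/5 × log_e(1/5) -1/5 × log_e(1/5)
H = 1.5473 nats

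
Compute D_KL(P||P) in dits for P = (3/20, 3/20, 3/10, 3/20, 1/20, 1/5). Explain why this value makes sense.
0.0000 dits

KL divergence satisfies the Gibbs inequality: D_KL(P||Q) ≥ 0 for all distributions P, Q.

D_KL(P||Q) = Σ p(x) log(p(x)/q(x))
Each term is p(x) × log_10(p(x)/p(x)) = p(x) × log_10(1) = 0, so the sum is 0.
D_KL(P||Q) = 0.0000 dits

When P = Q, the KL divergence is exactly 0, as there is no 'divergence' between identical distributions.

This non-negativity is a fundamental property: relative entropy cannot be negative because it measures how different Q is from P.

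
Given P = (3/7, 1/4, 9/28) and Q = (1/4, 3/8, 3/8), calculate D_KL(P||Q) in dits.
0.0348 dits

KL divergence: D_KL(P||Q) = Σ p(x) log(p(x)/q(x))

Computing term by term:
  x=0: 3/7 × log_10[(3/7)/(1/4)] = 3/7 × 0.2341 = 0.1003
  x=1: 1/4 × log_10[(1/4)/(3/8)] = 1/4 × -0.1761 = -0.0440
  x=2: 9/28 × log_10[(9/28)/(3/8)] = 9/28 × -0.0669 = -0.0215

D_KL(P||Q) = 0.0348 dits

Note: KL divergence is always non-negative and equals 0 iff P = Q.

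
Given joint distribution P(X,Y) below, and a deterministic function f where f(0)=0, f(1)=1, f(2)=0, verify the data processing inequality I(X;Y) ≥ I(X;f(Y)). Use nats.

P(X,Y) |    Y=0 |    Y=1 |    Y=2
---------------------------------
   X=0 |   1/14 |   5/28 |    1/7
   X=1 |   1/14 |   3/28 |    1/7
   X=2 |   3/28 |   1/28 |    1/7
I(X;Y) = 0.0481, I(X;f(Y)) = 0.0450, inequality holds: 0.0481 ≥ 0.0450

Data Processing Inequality: For any Markov chain X → Y → Z, we have I(X;Y) ≥ I(X;Z).

Here Z = f(Y) is a deterministic function of Y, forming X → Y → Z.

Original I(X;Y) = 0.0481 nats

After applying f:
P(X,Z) where Z=f(Y):
- P(X,Z=0) = P(X,Y=0) + P(X,Y=2)
- P(X,Z=1) = P(X,Y=1)

I(X;Z) = I(X;f(Y)) = 0.0450 nats

Verification: 0.0481 ≥ 0.0450 ✓

Information cannot be created by processing; the function f can only lose information about X.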